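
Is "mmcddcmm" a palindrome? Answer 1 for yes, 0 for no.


Input: mmcddcmm
Reversed: mmcddcmm
  Compare pos 0 ('m') with pos 7 ('m'): match
  Compare pos 1 ('m') with pos 6 ('m'): match
  Compare pos 2 ('c') with pos 5 ('c'): match
  Compare pos 3 ('d') with pos 4 ('d'): match
Result: palindrome

1


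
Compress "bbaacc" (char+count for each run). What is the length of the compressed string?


Input: bbaacc
Runs:
  'b' x 2 => "b2"
  'a' x 2 => "a2"
  'c' x 2 => "c2"
Compressed: "b2a2c2"
Compressed length: 6

6


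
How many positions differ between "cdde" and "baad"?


Comparing "cdde" and "baad" position by position:
  Position 0: 'c' vs 'b' => DIFFER
  Position 1: 'd' vs 'a' => DIFFER
  Position 2: 'd' vs 'a' => DIFFER
  Position 3: 'e' vs 'd' => DIFFER
Positions that differ: 4

4


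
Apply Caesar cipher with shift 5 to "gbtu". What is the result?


Caesar cipher: shift "gbtu" by 5
  'g' (pos 6) + 5 = pos 11 = 'l'
  'b' (pos 1) + 5 = pos 6 = 'g'
  't' (pos 19) + 5 = pos 24 = 'y'
  'u' (pos 20) + 5 = pos 25 = 'z'
Result: lgyz

lgyz


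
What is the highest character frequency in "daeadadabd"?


Input: daeadadabd
Character counts:
  'a': 4
  'b': 1
  'd': 4
  'e': 1
Maximum frequency: 4

4


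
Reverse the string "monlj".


Input: monlj
Reading characters right to left:
  Position 4: 'j'
  Position 3: 'l'
  Position 2: 'n'
  Position 1: 'o'
  Position 0: 'm'
Reversed: jlnom

jlnom


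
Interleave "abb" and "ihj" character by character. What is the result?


Interleaving "abb" and "ihj":
  Position 0: 'a' from first, 'i' from second => "ai"
  Position 1: 'b' from first, 'h' from second => "bh"
  Position 2: 'b' from first, 'j' from second => "bj"
Result: aibhbj

aibhbj


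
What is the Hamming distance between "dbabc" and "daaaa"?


Comparing "dbabc" and "daaaa" position by position:
  Position 0: 'd' vs 'd' => same
  Position 1: 'b' vs 'a' => differ
  Position 2: 'a' vs 'a' => same
  Position 3: 'b' vs 'a' => differ
  Position 4: 'c' vs 'a' => differ
Total differences (Hamming distance): 3

3


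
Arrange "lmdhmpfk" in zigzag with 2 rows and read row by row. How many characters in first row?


Zigzag "lmdhmpfk" into 2 rows:
Placing characters:
  'l' => row 0
  'm' => row 1
  'd' => row 0
  'h' => row 1
  'm' => row 0
  'p' => row 1
  'f' => row 0
  'k' => row 1
Rows:
  Row 0: "ldmf"
  Row 1: "mhpk"
First row length: 4

4


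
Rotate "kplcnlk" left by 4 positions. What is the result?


Input: "kplcnlk", rotate left by 4
First 4 characters: "kplc"
Remaining characters: "nlk"
Concatenate remaining + first: "nlk" + "kplc" = "nlkkplc"

nlkkplc


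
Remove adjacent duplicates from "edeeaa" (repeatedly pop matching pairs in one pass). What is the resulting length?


Input: edeeaa
Stack-based adjacent duplicate removal:
  Read 'e': push. Stack: e
  Read 'd': push. Stack: ed
  Read 'e': push. Stack: ede
  Read 'e': matches stack top 'e' => pop. Stack: ed
  Read 'a': push. Stack: eda
  Read 'a': matches stack top 'a' => pop. Stack: ed
Final stack: "ed" (length 2)

2


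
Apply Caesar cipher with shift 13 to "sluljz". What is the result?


Caesar cipher: shift "sluljz" by 13
  's' (pos 18) + 13 = pos 5 = 'f'
  'l' (pos 11) + 13 = pos 24 = 'y'
  'u' (pos 20) + 13 = pos 7 = 'h'
  'l' (pos 11) + 13 = pos 24 = 'y'
  'j' (pos 9) + 13 = pos 22 = 'w'
  'z' (pos 25) + 13 = pos 12 = 'm'
Result: fyhywm

fyhywm


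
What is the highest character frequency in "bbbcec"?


Input: bbbcec
Character counts:
  'b': 3
  'c': 2
  'e': 1
Maximum frequency: 3

3


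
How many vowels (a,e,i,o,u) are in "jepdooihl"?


Input: jepdooihl
Checking each character:
  'j' at position 0: consonant
  'e' at position 1: vowel (running total: 1)
  'p' at position 2: consonant
  'd' at position 3: consonant
  'o' at position 4: vowel (running total: 2)
  'o' at position 5: vowel (running total: 3)
  'i' at position 6: vowel (running total: 4)
  'h' at position 7: consonant
  'l' at position 8: consonant
Total vowels: 4

4


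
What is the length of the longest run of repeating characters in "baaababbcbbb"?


Input: "baaababbcbbb"
Scanning for longest run:
  Position 1 ('a'): new char, reset run to 1
  Position 2 ('a'): continues run of 'a', length=2
  Position 3 ('a'): continues run of 'a', length=3
  Position 4 ('b'): new char, reset run to 1
  Position 5 ('a'): new char, reset run to 1
  Position 6 ('b'): new char, reset run to 1
  Position 7 ('b'): continues run of 'b', length=2
  Position 8 ('c'): new char, reset run to 1
  Position 9 ('b'): new char, reset run to 1
  Position 10 ('b'): continues run of 'b', length=2
  Position 11 ('b'): continues run of 'b', length=3
Longest run: 'a' with length 3

3


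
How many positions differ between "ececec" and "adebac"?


Comparing "ececec" and "adebac" position by position:
  Position 0: 'e' vs 'a' => DIFFER
  Position 1: 'c' vs 'd' => DIFFER
  Position 2: 'e' vs 'e' => same
  Position 3: 'c' vs 'b' => DIFFER
  Position 4: 'e' vs 'a' => DIFFER
  Position 5: 'c' vs 'c' => same
Positions that differ: 4

4


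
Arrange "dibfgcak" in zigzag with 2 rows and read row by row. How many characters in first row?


Zigzag "dibfgcak" into 2 rows:
Placing characters:
  'd' => row 0
  'i' => row 1
  'b' => row 0
  'f' => row 1
  'g' => row 0
  'c' => row 1
  'a' => row 0
  'k' => row 1
Rows:
  Row 0: "dbga"
  Row 1: "ifck"
First row length: 4

4


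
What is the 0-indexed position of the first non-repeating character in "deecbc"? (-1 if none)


Input: deecbc
Character frequencies:
  'b': 1
  'c': 2
  'd': 1
  'e': 2
Scanning left to right for freq == 1:
  Position 0 ('d'): unique! => answer = 0

0


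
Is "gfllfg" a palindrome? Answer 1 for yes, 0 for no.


Input: gfllfg
Reversed: gfllfg
  Compare pos 0 ('g') with pos 5 ('g'): match
  Compare pos 1 ('f') with pos 4 ('f'): match
  Compare pos 2 ('l') with pos 3 ('l'): match
Result: palindrome

1


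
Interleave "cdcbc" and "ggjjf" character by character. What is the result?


Interleaving "cdcbc" and "ggjjf":
  Position 0: 'c' from first, 'g' from second => "cg"
  Position 1: 'd' from first, 'g' from second => "dg"
  Position 2: 'c' from first, 'j' from second => "cj"
  Position 3: 'b' from first, 'j' from second => "bj"
  Position 4: 'c' from first, 'f' from second => "cf"
Result: cgdgcjbjcf

cgdgcjbjcf


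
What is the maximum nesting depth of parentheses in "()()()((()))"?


Input: "()()()((()))"
Tracking depth:
  Position 0 '(': depth becomes 1
  Position 1 ')': depth becomes 0
  Position 2 '(': depth becomes 1
  Position 3 ')': depth becomes 0
  Position 4 '(': depth becomes 1
  Position 5 ')': depth becomes 0
  Position 6 '(': depth becomes 1
  Position 7 '(': depth becomes 2
  Position 8 '(': depth becomes 3
  Position 9 ')': depth becomes 2
  Position 10 ')': depth becomes 1
  Position 11 ')': depth becomes 0
Maximum depth reached: 3

3


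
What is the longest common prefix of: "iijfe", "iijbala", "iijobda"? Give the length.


Words: iijfe, iijbala, iijobda
  Position 0: all 'i' => match
  Position 1: all 'i' => match
  Position 2: all 'j' => match
  Position 3: ('f', 'b', 'o') => mismatch, stop
LCP = "iij" (length 3)

3


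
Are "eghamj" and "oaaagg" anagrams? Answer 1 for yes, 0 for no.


Strings: "eghamj", "oaaagg"
Sorted first:  aeghjm
Sorted second: aaaggo
Differ at position 1: 'e' vs 'a' => not anagrams

0


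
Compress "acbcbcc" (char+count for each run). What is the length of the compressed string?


Input: acbcbcc
Runs:
  'a' x 1 => "a1"
  'c' x 1 => "c1"
  'b' x 1 => "b1"
  'c' x 1 => "c1"
  'b' x 1 => "b1"
  'c' x 2 => "c2"
Compressed: "a1c1b1c1b1c2"
Compressed length: 12

12


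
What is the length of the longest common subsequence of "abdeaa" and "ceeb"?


LCS of "abdeaa" and "ceeb"
DP table:
           c    e    e    b
      0    0    0    0    0
  a   0    0    0    0    0
  b   0    0    0    0    1
  d   0    0    0    0    1
  e   0    0    1    1    1
  a   0    0    1    1    1
  a   0    0    1    1    1
LCS length = dp[6][4] = 1

1


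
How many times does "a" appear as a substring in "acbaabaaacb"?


Searching for "a" in "acbaabaaacb"
Scanning each position:
  Position 0: "a" => MATCH
  Position 1: "c" => no
  Position 2: "b" => no
  Position 3: "a" => MATCH
  Position 4: "a" => MATCH
  Position 5: "b" => no
  Position 6: "a" => MATCH
  Position 7: "a" => MATCH
  Position 8: "a" => MATCH
  Position 9: "c" => no
  Position 10: "b" => no
Total occurrences: 6

6


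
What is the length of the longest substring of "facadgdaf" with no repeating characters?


Input: "facadgdaf"
Sliding window (track last position of each char):
  Position 0 ('f'): window [0,0] length 1 -- new best
  Position 1 ('a'): window [0,1] length 2 -- new best
  Position 2 ('c'): window [0,2] length 3 -- new best
  Position 3 ('a'): repeat (last at 1), move window start to 2
  Position 3 ('a'): window [2,3] length 2
  Position 4 ('d'): window [2,4] length 3
  Position 5 ('g'): window [2,5] length 4 -- new best
  Position 6 ('d'): repeat (last at 4), move window start to 5
  Position 6 ('d'): window [5,6] length 2
  Position 7 ('a'): window [5,7] length 3
  Position 8 ('f'): window [5,8] length 4
Longest substring with no repeats: "cadg" with length 4

4


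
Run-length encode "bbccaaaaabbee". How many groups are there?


Input: bbccaaaaabbee
Scanning for consecutive runs:
  Group 1: 'b' x 2 (positions 0-1)
  Group 2: 'c' x 2 (positions 2-3)
  Group 3: 'a' x 5 (positions 4-8)
  Group 4: 'b' x 2 (positions 9-10)
  Group 5: 'e' x 2 (positions 11-12)
Total groups: 5

5


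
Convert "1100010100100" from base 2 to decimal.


Input: "1100010100100" in base 2
Positional expansion:
  Digit '1' (value 1) x 2^12 = 4096
  Digit '1' (value 1) x 2^11 = 2048
  Digit '0' (value 0) x 2^10 = 0
  Digit '0' (value 0) x 2^9 = 0
  Digit '0' (value 0) x 2^8 = 0
  Digit '1' (value 1) x 2^7 = 128
  Digit '0' (value 0) x 2^6 = 0
  Digit '1' (value 1) x 2^5 = 32
  Digit '0' (value 0) x 2^4 = 0
  Digit '0' (value 0) x 2^3 = 0
  Digit '1' (value 1) x 2^2 = 4
  Digit '0' (value 0) x 2^1 = 0
  Digit '0' (value 0) x 2^0 = 0
Sum = 6308

6308


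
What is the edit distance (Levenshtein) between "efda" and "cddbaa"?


Computing edit distance: "efda" -> "cddbaa"
DP table:
           c    d    d    b    a    a
      0    1    2    3    4    5    6
  e   1    1    2    3    4    5    6
  f   2    2    2    3    4    5    6
  d   3    3    2    2    3    4    5
  a   4    4    3    3    3    3    4
Edit distance = dp[4][6] = 4

4


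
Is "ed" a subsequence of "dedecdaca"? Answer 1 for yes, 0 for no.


Check if "ed" is a subsequence of "dedecdaca"
Greedy scan:
  Position 0 ('d'): no match needed
  Position 1 ('e'): matches sub[0] = 'e'
  Position 2 ('d'): matches sub[1] = 'd'
  Position 3 ('e'): no match needed
  Position 4 ('c'): no match needed
  Position 5 ('d'): no match needed
  Position 6 ('a'): no match needed
  Position 7 ('c'): no match needed
  Position 8 ('a'): no match needed
All 2 characters matched => is a subsequence

1


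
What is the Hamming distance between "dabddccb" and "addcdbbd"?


Comparing "dabddccb" and "addcdbbd" position by position:
  Position 0: 'd' vs 'a' => differ
  Position 1: 'a' vs 'd' => differ
  Position 2: 'b' vs 'd' => differ
  Position 3: 'd' vs 'c' => differ
  Position 4: 'd' vs 'd' => same
  Position 5: 'c' vs 'b' => differ
  Position 6: 'c' vs 'b' => differ
  Position 7: 'b' vs 'd' => differ
Total differences (Hamming distance): 7

7


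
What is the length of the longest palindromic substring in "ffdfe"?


Input: "ffdfe"
Checking substrings for palindromes:
  [1:4] "fdf" (len 3) => palindrome
  [0:2] "ff" (len 2) => palindrome
Longest palindromic substring: "fdf" with length 3

3


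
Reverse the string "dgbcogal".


Input: dgbcogal
Reading characters right to left:
  Position 7: 'l'
  Position 6: 'a'
  Position 5: 'g'
  Position 4: 'o'
  Position 3: 'c'
  Position 2: 'b'
  Position 1: 'g'
  Position 0: 'd'
Reversed: lagocbgd

lagocbgd


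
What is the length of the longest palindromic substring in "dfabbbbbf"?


Input: "dfabbbbbf"
Checking substrings for palindromes:
  [3:8] "bbbbb" (len 5) => palindrome
  [3:7] "bbbb" (len 4) => palindrome
  [4:8] "bbbb" (len 4) => palindrome
  [3:6] "bbb" (len 3) => palindrome
  [4:7] "bbb" (len 3) => palindrome
  [5:8] "bbb" (len 3) => palindrome
Longest palindromic substring: "bbbbb" with length 5

5


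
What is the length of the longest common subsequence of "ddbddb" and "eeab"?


LCS of "ddbddb" and "eeab"
DP table:
           e    e    a    b
      0    0    0    0    0
  d   0    0    0    0    0
  d   0    0    0    0    0
  b   0    0    0    0    1
  d   0    0    0    0    1
  d   0    0    0    0    1
  b   0    0    0    0    1
LCS length = dp[6][4] = 1

1


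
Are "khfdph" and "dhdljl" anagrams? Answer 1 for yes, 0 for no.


Strings: "khfdph", "dhdljl"
Sorted first:  dfhhkp
Sorted second: ddhjll
Differ at position 1: 'f' vs 'd' => not anagrams

0


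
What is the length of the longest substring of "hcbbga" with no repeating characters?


Input: "hcbbga"
Sliding window (track last position of each char):
  Position 0 ('h'): window [0,0] length 1 -- new best
  Position 1 ('c'): window [0,1] length 2 -- new best
  Position 2 ('b'): window [0,2] length 3 -- new best
  Position 3 ('b'): repeat (last at 2), move window start to 3
  Position 3 ('b'): window [3,3] length 1
  Position 4 ('g'): window [3,4] length 2
  Position 5 ('a'): window [3,5] length 3
Longest substring with no repeats: "hcb" with length 3

3


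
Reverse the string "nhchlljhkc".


Input: nhchlljhkc
Reading characters right to left:
  Position 9: 'c'
  Position 8: 'k'
  Position 7: 'h'
  Position 6: 'j'
  Position 5: 'l'
  Position 4: 'l'
  Position 3: 'h'
  Position 2: 'c'
  Position 1: 'h'
  Position 0: 'n'
Reversed: ckhjllhchn

ckhjllhchn


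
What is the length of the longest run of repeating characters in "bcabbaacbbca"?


Input: "bcabbaacbbca"
Scanning for longest run:
  Position 1 ('c'): new char, reset run to 1
  Position 2 ('a'): new char, reset run to 1
  Position 3 ('b'): new char, reset run to 1
  Position 4 ('b'): continues run of 'b', length=2
  Position 5 ('a'): new char, reset run to 1
  Position 6 ('a'): continues run of 'a', length=2
  Position 7 ('c'): new char, reset run to 1
  Position 8 ('b'): new char, reset run to 1
  Position 9 ('b'): continues run of 'b', length=2
  Position 10 ('c'): new char, reset run to 1
  Position 11 ('a'): new char, reset run to 1
Longest run: 'b' with length 2

2


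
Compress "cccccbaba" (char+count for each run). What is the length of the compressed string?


Input: cccccbaba
Runs:
  'c' x 5 => "c5"
  'b' x 1 => "b1"
  'a' x 1 => "a1"
  'b' x 1 => "b1"
  'a' x 1 => "a1"
Compressed: "c5b1a1b1a1"
Compressed length: 10

10


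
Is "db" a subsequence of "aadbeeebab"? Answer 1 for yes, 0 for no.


Check if "db" is a subsequence of "aadbeeebab"
Greedy scan:
  Position 0 ('a'): no match needed
  Position 1 ('a'): no match needed
  Position 2 ('d'): matches sub[0] = 'd'
  Position 3 ('b'): matches sub[1] = 'b'
  Position 4 ('e'): no match needed
  Position 5 ('e'): no match needed
  Position 6 ('e'): no match needed
  Position 7 ('b'): no match needed
  Position 8 ('a'): no match needed
  Position 9 ('b'): no match needed
All 2 characters matched => is a subsequence

1


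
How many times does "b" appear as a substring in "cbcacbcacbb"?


Searching for "b" in "cbcacbcacbb"
Scanning each position:
  Position 0: "c" => no
  Position 1: "b" => MATCH
  Position 2: "c" => no
  Position 3: "a" => no
  Position 4: "c" => no
  Position 5: "b" => MATCH
  Position 6: "c" => no
  Position 7: "a" => no
  Position 8: "c" => no
  Position 9: "b" => MATCH
  Position 10: "b" => MATCH
Total occurrences: 4

4


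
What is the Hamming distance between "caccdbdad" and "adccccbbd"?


Comparing "caccdbdad" and "adccccbbd" position by position:
  Position 0: 'c' vs 'a' => differ
  Position 1: 'a' vs 'd' => differ
  Position 2: 'c' vs 'c' => same
  Position 3: 'c' vs 'c' => same
  Position 4: 'd' vs 'c' => differ
  Position 5: 'b' vs 'c' => differ
  Position 6: 'd' vs 'b' => differ
  Position 7: 'a' vs 'b' => differ
  Position 8: 'd' vs 'd' => same
Total differences (Hamming distance): 6

6


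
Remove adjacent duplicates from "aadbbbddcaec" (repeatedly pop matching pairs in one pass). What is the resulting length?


Input: aadbbbddcaec
Stack-based adjacent duplicate removal:
  Read 'a': push. Stack: a
  Read 'a': matches stack top 'a' => pop. Stack: (empty)
  Read 'd': push. Stack: d
  Read 'b': push. Stack: db
  Read 'b': matches stack top 'b' => pop. Stack: d
  Read 'b': push. Stack: db
  Read 'd': push. Stack: dbd
  Read 'd': matches stack top 'd' => pop. Stack: db
  Read 'c': push. Stack: dbc
  Read 'a': push. Stack: dbca
  Read 'e': push. Stack: dbcae
  Read 'c': push. Stack: dbcaec
Final stack: "dbcaec" (length 6)

6


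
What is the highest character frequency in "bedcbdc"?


Input: bedcbdc
Character counts:
  'b': 2
  'c': 2
  'd': 2
  'e': 1
Maximum frequency: 2

2


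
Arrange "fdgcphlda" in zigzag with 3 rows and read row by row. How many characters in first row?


Zigzag "fdgcphlda" into 3 rows:
Placing characters:
  'f' => row 0
  'd' => row 1
  'g' => row 2
  'c' => row 1
  'p' => row 0
  'h' => row 1
  'l' => row 2
  'd' => row 1
  'a' => row 0
Rows:
  Row 0: "fpa"
  Row 1: "dchd"
  Row 2: "gl"
First row length: 3

3


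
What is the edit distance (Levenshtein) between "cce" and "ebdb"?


Computing edit distance: "cce" -> "ebdb"
DP table:
           e    b    d    b
      0    1    2    3    4
  c   1    1    2    3    4
  c   2    2    2    3    4
  e   3    2    3    3    4
Edit distance = dp[3][4] = 4

4


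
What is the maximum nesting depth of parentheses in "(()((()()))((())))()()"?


Input: "(()((()()))((())))()()"
Tracking depth:
  Position 0 '(': depth becomes 1
  Position 1 '(': depth becomes 2
  Position 2 ')': depth becomes 1
  Position 3 '(': depth becomes 2
  Position 4 '(': depth becomes 3
  Position 5 '(': depth becomes 4
  Position 6 ')': depth becomes 3
  Position 7 '(': depth becomes 4
  Position 8 ')': depth becomes 3
  Position 9 ')': depth becomes 2
  Position 10 ')': depth becomes 1
  Position 11 '(': depth becomes 2
  Position 12 '(': depth becomes 3
  Position 13 '(': depth becomes 4
  Position 14 ')': depth becomes 3
  Position 15 ')': depth becomes 2
  Position 16 ')': depth becomes 1
  Position 17 ')': depth becomes 0
  Position 18 '(': depth becomes 1
  Position 19 ')': depth becomes 0
  Position 20 '(': depth becomes 1
  Position 21 ')': depth becomes 0
Maximum depth reached: 4

4


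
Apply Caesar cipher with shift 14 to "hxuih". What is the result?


Caesar cipher: shift "hxuih" by 14
  'h' (pos 7) + 14 = pos 21 = 'v'
  'x' (pos 23) + 14 = pos 11 = 'l'
  'u' (pos 20) + 14 = pos 8 = 'i'
  'i' (pos 8) + 14 = pos 22 = 'w'
  'h' (pos 7) + 14 = pos 21 = 'v'
Result: vliwv

vliwv


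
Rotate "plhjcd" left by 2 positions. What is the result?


Input: "plhjcd", rotate left by 2
First 2 characters: "pl"
Remaining characters: "hjcd"
Concatenate remaining + first: "hjcd" + "pl" = "hjcdpl"

hjcdpl


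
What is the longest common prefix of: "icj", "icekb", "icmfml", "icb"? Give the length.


Words: icj, icekb, icmfml, icb
  Position 0: all 'i' => match
  Position 1: all 'c' => match
  Position 2: ('j', 'e', 'm', 'b') => mismatch, stop
LCP = "ic" (length 2)

2


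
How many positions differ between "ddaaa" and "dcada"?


Comparing "ddaaa" and "dcada" position by position:
  Position 0: 'd' vs 'd' => same
  Position 1: 'd' vs 'c' => DIFFER
  Position 2: 'a' vs 'a' => same
  Position 3: 'a' vs 'd' => DIFFER
  Position 4: 'a' vs 'a' => same
Positions that differ: 2

2


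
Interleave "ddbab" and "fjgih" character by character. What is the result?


Interleaving "ddbab" and "fjgih":
  Position 0: 'd' from first, 'f' from second => "df"
  Position 1: 'd' from first, 'j' from second => "dj"
  Position 2: 'b' from first, 'g' from second => "bg"
  Position 3: 'a' from first, 'i' from second => "ai"
  Position 4: 'b' from first, 'h' from second => "bh"
Result: dfdjbgaibh

dfdjbgaibh


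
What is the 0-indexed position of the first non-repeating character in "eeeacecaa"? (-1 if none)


Input: eeeacecaa
Character frequencies:
  'a': 3
  'c': 2
  'e': 4
Scanning left to right for freq == 1:
  Position 0 ('e'): freq=4, skip
  Position 1 ('e'): freq=4, skip
  Position 2 ('e'): freq=4, skip
  Position 3 ('a'): freq=3, skip
  Position 4 ('c'): freq=2, skip
  Position 5 ('e'): freq=4, skip
  Position 6 ('c'): freq=2, skip
  Position 7 ('a'): freq=3, skip
  Position 8 ('a'): freq=3, skip
  No unique character found => answer = -1

-1


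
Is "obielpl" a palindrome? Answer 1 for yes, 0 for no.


Input: obielpl
Reversed: lpleibo
  Compare pos 0 ('o') with pos 6 ('l'): MISMATCH
  Compare pos 1 ('b') with pos 5 ('p'): MISMATCH
  Compare pos 2 ('i') with pos 4 ('l'): MISMATCH
Result: not a palindrome

0


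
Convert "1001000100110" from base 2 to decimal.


Input: "1001000100110" in base 2
Positional expansion:
  Digit '1' (value 1) x 2^12 = 4096
  Digit '0' (value 0) x 2^11 = 0
  Digit '0' (value 0) x 2^10 = 0
  Digit '1' (value 1) x 2^9 = 512
  Digit '0' (value 0) x 2^8 = 0
  Digit '0' (value 0) x 2^7 = 0
  Digit '0' (value 0) x 2^6 = 0
  Digit '1' (value 1) x 2^5 = 32
  Digit '0' (value 0) x 2^4 = 0
  Digit '0' (value 0) x 2^3 = 0
  Digit '1' (value 1) x 2^2 = 4
  Digit '1' (value 1) x 2^1 = 2
  Digit '0' (value 0) x 2^0 = 0
Sum = 4646

4646


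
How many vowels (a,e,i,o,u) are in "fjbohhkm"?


Input: fjbohhkm
Checking each character:
  'f' at position 0: consonant
  'j' at position 1: consonant
  'b' at position 2: consonant
  'o' at position 3: vowel (running total: 1)
  'h' at position 4: consonant
  'h' at position 5: consonant
  'k' at position 6: consonant
  'm' at position 7: consonant
Total vowels: 1

1


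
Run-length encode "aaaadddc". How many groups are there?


Input: aaaadddc
Scanning for consecutive runs:
  Group 1: 'a' x 4 (positions 0-3)
  Group 2: 'd' x 3 (positions 4-6)
  Group 3: 'c' x 1 (positions 7-7)
Total groups: 3

3


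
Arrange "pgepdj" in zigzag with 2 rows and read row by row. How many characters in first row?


Zigzag "pgepdj" into 2 rows:
Placing characters:
  'p' => row 0
  'g' => row 1
  'e' => row 0
  'p' => row 1
  'd' => row 0
  'j' => row 1
Rows:
  Row 0: "ped"
  Row 1: "gpj"
First row length: 3

3


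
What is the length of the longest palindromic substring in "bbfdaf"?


Input: "bbfdaf"
Checking substrings for palindromes:
  [0:2] "bb" (len 2) => palindrome
Longest palindromic substring: "bb" with length 2

2


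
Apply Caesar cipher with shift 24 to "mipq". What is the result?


Caesar cipher: shift "mipq" by 24
  'm' (pos 12) + 24 = pos 10 = 'k'
  'i' (pos 8) + 24 = pos 6 = 'g'
  'p' (pos 15) + 24 = pos 13 = 'n'
  'q' (pos 16) + 24 = pos 14 = 'o'
Result: kgno

kgno


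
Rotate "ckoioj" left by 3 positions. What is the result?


Input: "ckoioj", rotate left by 3
First 3 characters: "cko"
Remaining characters: "ioj"
Concatenate remaining + first: "ioj" + "cko" = "iojcko"

iojcko


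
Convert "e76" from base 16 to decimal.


Input: "e76" in base 16
Positional expansion:
  Digit 'e' (value 14) x 16^2 = 3584
  Digit '7' (value 7) x 16^1 = 112
  Digit '6' (value 6) x 16^0 = 6
Sum = 3702

3702


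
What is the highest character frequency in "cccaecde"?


Input: cccaecde
Character counts:
  'a': 1
  'c': 4
  'd': 1
  'e': 2
Maximum frequency: 4

4


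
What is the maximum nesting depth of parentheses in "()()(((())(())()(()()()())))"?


Input: "()()(((())(())()(()()()())))"
Tracking depth:
  Position 0 '(': depth becomes 1
  Position 1 ')': depth becomes 0
  Position 2 '(': depth becomes 1
  Position 3 ')': depth becomes 0
  Position 4 '(': depth becomes 1
  Position 5 '(': depth becomes 2
  Position 6 '(': depth becomes 3
  Position 7 '(': depth becomes 4
  Position 8 ')': depth becomes 3
  Position 9 ')': depth becomes 2
  Position 10 '(': depth becomes 3
  Position 11 '(': depth becomes 4
  Position 12 ')': depth becomes 3
  Position 13 ')': depth becomes 2
  Position 14 '(': depth becomes 3
  Position 15 ')': depth becomes 2
  Position 16 '(': depth becomes 3
  Position 17 '(': depth becomes 4
  Position 18 ')': depth becomes 3
  Position 19 '(': depth becomes 4
  Position 20 ')': depth becomes 3
  Position 21 '(': depth becomes 4
  Position 22 ')': depth becomes 3
  Position 23 '(': depth becomes 4
  Position 24 ')': depth becomes 3
  Position 25 ')': depth becomes 2
  Position 26 ')': depth becomes 1
  Position 27 ')': depth becomes 0
Maximum depth reached: 4

4


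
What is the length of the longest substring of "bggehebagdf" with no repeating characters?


Input: "bggehebagdf"
Sliding window (track last position of each char):
  Position 0 ('b'): window [0,0] length 1 -- new best
  Position 1 ('g'): window [0,1] length 2 -- new best
  Position 2 ('g'): repeat (last at 1), move window start to 2
  Position 2 ('g'): window [2,2] length 1
  Position 3 ('e'): window [2,3] length 2
  Position 4 ('h'): window [2,4] length 3 -- new best
  Position 5 ('e'): repeat (last at 3), move window start to 4
  Position 5 ('e'): window [4,5] length 2
  Position 6 ('b'): window [4,6] length 3
  Position 7 ('a'): window [4,7] length 4 -- new best
  Position 8 ('g'): window [4,8] length 5 -- new best
  Position 9 ('d'): window [4,9] length 6 -- new best
  Position 10 ('f'): window [4,10] length 7 -- new best
Longest substring with no repeats: "hebagdf" with length 7

7


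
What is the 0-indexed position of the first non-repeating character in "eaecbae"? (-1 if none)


Input: eaecbae
Character frequencies:
  'a': 2
  'b': 1
  'c': 1
  'e': 3
Scanning left to right for freq == 1:
  Position 0 ('e'): freq=3, skip
  Position 1 ('a'): freq=2, skip
  Position 2 ('e'): freq=3, skip
  Position 3 ('c'): unique! => answer = 3

3


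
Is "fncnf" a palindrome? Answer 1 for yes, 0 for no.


Input: fncnf
Reversed: fncnf
  Compare pos 0 ('f') with pos 4 ('f'): match
  Compare pos 1 ('n') with pos 3 ('n'): match
Result: palindrome

1


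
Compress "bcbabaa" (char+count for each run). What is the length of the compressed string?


Input: bcbabaa
Runs:
  'b' x 1 => "b1"
  'c' x 1 => "c1"
  'b' x 1 => "b1"
  'a' x 1 => "a1"
  'b' x 1 => "b1"
  'a' x 2 => "a2"
Compressed: "b1c1b1a1b1a2"
Compressed length: 12

12


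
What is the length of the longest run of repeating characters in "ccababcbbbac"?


Input: "ccababcbbbac"
Scanning for longest run:
  Position 1 ('c'): continues run of 'c', length=2
  Position 2 ('a'): new char, reset run to 1
  Position 3 ('b'): new char, reset run to 1
  Position 4 ('a'): new char, reset run to 1
  Position 5 ('b'): new char, reset run to 1
  Position 6 ('c'): new char, reset run to 1
  Position 7 ('b'): new char, reset run to 1
  Position 8 ('b'): continues run of 'b', length=2
  Position 9 ('b'): continues run of 'b', length=3
  Position 10 ('a'): new char, reset run to 1
  Position 11 ('c'): new char, reset run to 1
Longest run: 'b' with length 3

3


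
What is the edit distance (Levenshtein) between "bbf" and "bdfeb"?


Computing edit distance: "bbf" -> "bdfeb"
DP table:
           b    d    f    e    b
      0    1    2    3    4    5
  b   1    0    1    2    3    4
  b   2    1    1    2    3    3
  f   3    2    2    1    2    3
Edit distance = dp[3][5] = 3

3


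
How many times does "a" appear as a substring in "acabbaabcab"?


Searching for "a" in "acabbaabcab"
Scanning each position:
  Position 0: "a" => MATCH
  Position 1: "c" => no
  Position 2: "a" => MATCH
  Position 3: "b" => no
  Position 4: "b" => no
  Position 5: "a" => MATCH
  Position 6: "a" => MATCH
  Position 7: "b" => no
  Position 8: "c" => no
  Position 9: "a" => MATCH
  Position 10: "b" => no
Total occurrences: 5

5


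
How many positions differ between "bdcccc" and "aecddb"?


Comparing "bdcccc" and "aecddb" position by position:
  Position 0: 'b' vs 'a' => DIFFER
  Position 1: 'd' vs 'e' => DIFFER
  Position 2: 'c' vs 'c' => same
  Position 3: 'c' vs 'd' => DIFFER
  Position 4: 'c' vs 'd' => DIFFER
  Position 5: 'c' vs 'b' => DIFFER
Positions that differ: 5

5


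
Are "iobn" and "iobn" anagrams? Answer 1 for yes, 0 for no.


Strings: "iobn", "iobn"
Sorted first:  bino
Sorted second: bino
Sorted forms match => anagrams

1


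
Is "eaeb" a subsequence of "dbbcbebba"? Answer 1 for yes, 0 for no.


Check if "eaeb" is a subsequence of "dbbcbebba"
Greedy scan:
  Position 0 ('d'): no match needed
  Position 1 ('b'): no match needed
  Position 2 ('b'): no match needed
  Position 3 ('c'): no match needed
  Position 4 ('b'): no match needed
  Position 5 ('e'): matches sub[0] = 'e'
  Position 6 ('b'): no match needed
  Position 7 ('b'): no match needed
  Position 8 ('a'): matches sub[1] = 'a'
Only matched 2/4 characters => not a subsequence

0


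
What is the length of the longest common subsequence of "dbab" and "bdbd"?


LCS of "dbab" and "bdbd"
DP table:
           b    d    b    d
      0    0    0    0    0
  d   0    0    1    1    1
  b   0    1    1    2    2
  a   0    1    1    2    2
  b   0    1    1    2    2
LCS length = dp[4][4] = 2

2


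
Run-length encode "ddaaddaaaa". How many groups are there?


Input: ddaaddaaaa
Scanning for consecutive runs:
  Group 1: 'd' x 2 (positions 0-1)
  Group 2: 'a' x 2 (positions 2-3)
  Group 3: 'd' x 2 (positions 4-5)
  Group 4: 'a' x 4 (positions 6-9)
Total groups: 4

4


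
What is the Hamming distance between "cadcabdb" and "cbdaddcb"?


Comparing "cadcabdb" and "cbdaddcb" position by position:
  Position 0: 'c' vs 'c' => same
  Position 1: 'a' vs 'b' => differ
  Position 2: 'd' vs 'd' => same
  Position 3: 'c' vs 'a' => differ
  Position 4: 'a' vs 'd' => differ
  Position 5: 'b' vs 'd' => differ
  Position 6: 'd' vs 'c' => differ
  Position 7: 'b' vs 'b' => same
Total differences (Hamming distance): 5

5


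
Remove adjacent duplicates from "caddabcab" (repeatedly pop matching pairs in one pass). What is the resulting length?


Input: caddabcab
Stack-based adjacent duplicate removal:
  Read 'c': push. Stack: c
  Read 'a': push. Stack: ca
  Read 'd': push. Stack: cad
  Read 'd': matches stack top 'd' => pop. Stack: ca
  Read 'a': matches stack top 'a' => pop. Stack: c
  Read 'b': push. Stack: cb
  Read 'c': push. Stack: cbc
  Read 'a': push. Stack: cbca
  Read 'b': push. Stack: cbcab
Final stack: "cbcab" (length 5)

5


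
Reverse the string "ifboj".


Input: ifboj
Reading characters right to left:
  Position 4: 'j'
  Position 3: 'o'
  Position 2: 'b'
  Position 1: 'f'
  Position 0: 'i'
Reversed: jobfi

jobfi


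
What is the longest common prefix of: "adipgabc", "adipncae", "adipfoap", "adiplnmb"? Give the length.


Words: adipgabc, adipncae, adipfoap, adiplnmb
  Position 0: all 'a' => match
  Position 1: all 'd' => match
  Position 2: all 'i' => match
  Position 3: all 'p' => match
  Position 4: ('g', 'n', 'f', 'l') => mismatch, stop
LCP = "adip" (length 4)

4


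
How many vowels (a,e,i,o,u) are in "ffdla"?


Input: ffdla
Checking each character:
  'f' at position 0: consonant
  'f' at position 1: consonant
  'd' at position 2: consonant
  'l' at position 3: consonant
  'a' at position 4: vowel (running total: 1)
Total vowels: 1

1


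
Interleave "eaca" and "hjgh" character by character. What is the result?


Interleaving "eaca" and "hjgh":
  Position 0: 'e' from first, 'h' from second => "eh"
  Position 1: 'a' from first, 'j' from second => "aj"
  Position 2: 'c' from first, 'g' from second => "cg"
  Position 3: 'a' from first, 'h' from second => "ah"
Result: ehajcgah

ehajcgah


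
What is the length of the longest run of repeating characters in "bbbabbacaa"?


Input: "bbbabbacaa"
Scanning for longest run:
  Position 1 ('b'): continues run of 'b', length=2
  Position 2 ('b'): continues run of 'b', length=3
  Position 3 ('a'): new char, reset run to 1
  Position 4 ('b'): new char, reset run to 1
  Position 5 ('b'): continues run of 'b', length=2
  Position 6 ('a'): new char, reset run to 1
  Position 7 ('c'): new char, reset run to 1
  Position 8 ('a'): new char, reset run to 1
  Position 9 ('a'): continues run of 'a', length=2
Longest run: 'b' with length 3

3


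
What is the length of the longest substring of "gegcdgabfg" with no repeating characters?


Input: "gegcdgabfg"
Sliding window (track last position of each char):
  Position 0 ('g'): window [0,0] length 1 -- new best
  Position 1 ('e'): window [0,1] length 2 -- new best
  Position 2 ('g'): repeat (last at 0), move window start to 1
  Position 2 ('g'): window [1,2] length 2
  Position 3 ('c'): window [1,3] length 3 -- new best
  Position 4 ('d'): window [1,4] length 4 -- new best
  Position 5 ('g'): repeat (last at 2), move window start to 3
  Position 5 ('g'): window [3,5] length 3
  Position 6 ('a'): window [3,6] length 4
  Position 7 ('b'): window [3,7] length 5 -- new best
  Position 8 ('f'): window [3,8] length 6 -- new best
  Position 9 ('g'): repeat (last at 5), move window start to 6
  Position 9 ('g'): window [6,9] length 4
Longest substring with no repeats: "cdgabf" with length 6

6


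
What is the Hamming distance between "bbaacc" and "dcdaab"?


Comparing "bbaacc" and "dcdaab" position by position:
  Position 0: 'b' vs 'd' => differ
  Position 1: 'b' vs 'c' => differ
  Position 2: 'a' vs 'd' => differ
  Position 3: 'a' vs 'a' => same
  Position 4: 'c' vs 'a' => differ
  Position 5: 'c' vs 'b' => differ
Total differences (Hamming distance): 5

5


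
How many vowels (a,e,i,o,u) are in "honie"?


Input: honie
Checking each character:
  'h' at position 0: consonant
  'o' at position 1: vowel (running total: 1)
  'n' at position 2: consonant
  'i' at position 3: vowel (running total: 2)
  'e' at position 4: vowel (running total: 3)
Total vowels: 3

3


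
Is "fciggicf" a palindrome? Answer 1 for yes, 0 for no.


Input: fciggicf
Reversed: fciggicf
  Compare pos 0 ('f') with pos 7 ('f'): match
  Compare pos 1 ('c') with pos 6 ('c'): match
  Compare pos 2 ('i') with pos 5 ('i'): match
  Compare pos 3 ('g') with pos 4 ('g'): match
Result: palindrome

1


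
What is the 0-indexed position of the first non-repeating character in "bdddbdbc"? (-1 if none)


Input: bdddbdbc
Character frequencies:
  'b': 3
  'c': 1
  'd': 4
Scanning left to right for freq == 1:
  Position 0 ('b'): freq=3, skip
  Position 1 ('d'): freq=4, skip
  Position 2 ('d'): freq=4, skip
  Position 3 ('d'): freq=4, skip
  Position 4 ('b'): freq=3, skip
  Position 5 ('d'): freq=4, skip
  Position 6 ('b'): freq=3, skip
  Position 7 ('c'): unique! => answer = 7

7


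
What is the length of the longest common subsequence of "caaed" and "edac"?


LCS of "caaed" and "edac"
DP table:
           e    d    a    c
      0    0    0    0    0
  c   0    0    0    0    1
  a   0    0    0    1    1
  a   0    0    0    1    1
  e   0    1    1    1    1
  d   0    1    2    2    2
LCS length = dp[5][4] = 2

2


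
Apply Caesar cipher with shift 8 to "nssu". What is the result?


Caesar cipher: shift "nssu" by 8
  'n' (pos 13) + 8 = pos 21 = 'v'
  's' (pos 18) + 8 = pos 0 = 'a'
  's' (pos 18) + 8 = pos 0 = 'a'
  'u' (pos 20) + 8 = pos 2 = 'c'
Result: vaac

vaac


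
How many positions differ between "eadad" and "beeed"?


Comparing "eadad" and "beeed" position by position:
  Position 0: 'e' vs 'b' => DIFFER
  Position 1: 'a' vs 'e' => DIFFER
  Position 2: 'd' vs 'e' => DIFFER
  Position 3: 'a' vs 'e' => DIFFER
  Position 4: 'd' vs 'd' => same
Positions that differ: 4

4


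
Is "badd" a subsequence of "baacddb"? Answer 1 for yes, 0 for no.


Check if "badd" is a subsequence of "baacddb"
Greedy scan:
  Position 0 ('b'): matches sub[0] = 'b'
  Position 1 ('a'): matches sub[1] = 'a'
  Position 2 ('a'): no match needed
  Position 3 ('c'): no match needed
  Position 4 ('d'): matches sub[2] = 'd'
  Position 5 ('d'): matches sub[3] = 'd'
  Position 6 ('b'): no match needed
All 4 characters matched => is a subsequence

1


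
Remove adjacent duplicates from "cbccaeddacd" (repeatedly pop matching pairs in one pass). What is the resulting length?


Input: cbccaeddacd
Stack-based adjacent duplicate removal:
  Read 'c': push. Stack: c
  Read 'b': push. Stack: cb
  Read 'c': push. Stack: cbc
  Read 'c': matches stack top 'c' => pop. Stack: cb
  Read 'a': push. Stack: cba
  Read 'e': push. Stack: cbae
  Read 'd': push. Stack: cbaed
  Read 'd': matches stack top 'd' => pop. Stack: cbae
  Read 'a': push. Stack: cbaea
  Read 'c': push. Stack: cbaeac
  Read 'd': push. Stack: cbaeacd
Final stack: "cbaeacd" (length 7)

7


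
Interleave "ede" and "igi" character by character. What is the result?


Interleaving "ede" and "igi":
  Position 0: 'e' from first, 'i' from second => "ei"
  Position 1: 'd' from first, 'g' from second => "dg"
  Position 2: 'e' from first, 'i' from second => "ei"
Result: eidgei

eidgei


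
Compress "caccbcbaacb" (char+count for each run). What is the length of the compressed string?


Input: caccbcbaacb
Runs:
  'c' x 1 => "c1"
  'a' x 1 => "a1"
  'c' x 2 => "c2"
  'b' x 1 => "b1"
  'c' x 1 => "c1"
  'b' x 1 => "b1"
  'a' x 2 => "a2"
  'c' x 1 => "c1"
  'b' x 1 => "b1"
Compressed: "c1a1c2b1c1b1a2c1b1"
Compressed length: 18

18


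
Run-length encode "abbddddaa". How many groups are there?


Input: abbddddaa
Scanning for consecutive runs:
  Group 1: 'a' x 1 (positions 0-0)
  Group 2: 'b' x 2 (positions 1-2)
  Group 3: 'd' x 4 (positions 3-6)
  Group 4: 'a' x 2 (positions 7-8)
Total groups: 4

4


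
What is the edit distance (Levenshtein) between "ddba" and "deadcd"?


Computing edit distance: "ddba" -> "deadcd"
DP table:
           d    e    a    d    c    d
      0    1    2    3    4    5    6
  d   1    0    1    2    3    4    5
  d   2    1    1    2    2    3    4
  b   3    2    2    2    3    3    4
  a   4    3    3    2    3    4    4
Edit distance = dp[4][6] = 4

4


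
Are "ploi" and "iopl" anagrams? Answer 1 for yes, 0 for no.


Strings: "ploi", "iopl"
Sorted first:  ilop
Sorted second: ilop
Sorted forms match => anagrams

1


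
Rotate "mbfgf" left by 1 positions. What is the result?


Input: "mbfgf", rotate left by 1
First 1 characters: "m"
Remaining characters: "bfgf"
Concatenate remaining + first: "bfgf" + "m" = "bfgfm"

bfgfm


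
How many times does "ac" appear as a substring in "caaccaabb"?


Searching for "ac" in "caaccaabb"
Scanning each position:
  Position 0: "ca" => no
  Position 1: "aa" => no
  Position 2: "ac" => MATCH
  Position 3: "cc" => no
  Position 4: "ca" => no
  Position 5: "aa" => no
  Position 6: "ab" => no
  Position 7: "bb" => no
Total occurrences: 1

1


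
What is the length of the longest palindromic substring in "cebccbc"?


Input: "cebccbc"
Checking substrings for palindromes:
  [2:6] "bccb" (len 4) => palindrome
  [4:7] "cbc" (len 3) => palindrome
  [3:5] "cc" (len 2) => palindrome
Longest palindromic substring: "bccb" with length 4

4


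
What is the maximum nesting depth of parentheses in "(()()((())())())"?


Input: "(()()((())())())"
Tracking depth:
  Position 0 '(': depth becomes 1
  Position 1 '(': depth becomes 2
  Position 2 ')': depth becomes 1
  Position 3 '(': depth becomes 2
  Position 4 ')': depth becomes 1
  Position 5 '(': depth becomes 2
  Position 6 '(': depth becomes 3
  Position 7 '(': depth becomes 4
  Position 8 ')': depth becomes 3
  Position 9 ')': depth becomes 2
  Position 10 '(': depth becomes 3
  Position 11 ')': depth becomes 2
  Position 12 ')': depth becomes 1
  Position 13 '(': depth becomes 2
  Position 14 ')': depth becomes 1
  Position 15 ')': depth becomes 0
Maximum depth reached: 4

4


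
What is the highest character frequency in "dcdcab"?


Input: dcdcab
Character counts:
  'a': 1
  'b': 1
  'c': 2
  'd': 2
Maximum frequency: 2

2
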